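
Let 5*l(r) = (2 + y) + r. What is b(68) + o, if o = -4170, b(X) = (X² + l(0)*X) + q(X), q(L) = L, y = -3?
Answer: 2542/5 ≈ 508.40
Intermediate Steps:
l(r) = -⅕ + r/5 (l(r) = ((2 - 3) + r)/5 = (-1 + r)/5 = -⅕ + r/5)
b(X) = X² + 4*X/5 (b(X) = (X² + (-⅕ + (⅕)*0)*X) + X = (X² + (-⅕ + 0)*X) + X = (X² - X/5) + X = X² + 4*X/5)
b(68) + o = (⅕)*68*(4 + 5*68) - 4170 = (⅕)*68*(4 + 340) - 4170 = (⅕)*68*344 - 4170 = 23392/5 - 4170 = 2542/5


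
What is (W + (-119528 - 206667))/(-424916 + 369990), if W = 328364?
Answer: -2169/54926 ≈ -0.039490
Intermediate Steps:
(W + (-119528 - 206667))/(-424916 + 369990) = (328364 + (-119528 - 206667))/(-424916 + 369990) = (328364 - 326195)/(-54926) = 2169*(-1/54926) = -2169/54926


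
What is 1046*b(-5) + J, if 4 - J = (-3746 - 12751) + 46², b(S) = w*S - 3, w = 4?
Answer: -9673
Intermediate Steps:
b(S) = -3 + 4*S (b(S) = 4*S - 3 = -3 + 4*S)
J = 14385 (J = 4 - ((-3746 - 12751) + 46²) = 4 - (-16497 + 2116) = 4 - 1*(-14381) = 4 + 14381 = 14385)
1046*b(-5) + J = 1046*(-3 + 4*(-5)) + 14385 = 1046*(-3 - 20) + 14385 = 1046*(-23) + 14385 = -24058 + 14385 = -9673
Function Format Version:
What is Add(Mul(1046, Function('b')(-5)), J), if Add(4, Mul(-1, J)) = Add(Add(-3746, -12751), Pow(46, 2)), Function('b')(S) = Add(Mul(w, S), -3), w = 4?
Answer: -9673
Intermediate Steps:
Function('b')(S) = Add(-3, Mul(4, S)) (Function('b')(S) = Add(Mul(4, S), -3) = Add(-3, Mul(4, S)))
J = 14385 (J = Add(4, Mul(-1, Add(Add(-3746, -12751), Pow(46, 2)))) = Add(4, Mul(-1, Add(-16497, 2116))) = Add(4, Mul(-1, -14381)) = Add(4, 14381) = 14385)
Add(Mul(1046, Function('b')(-5)), J) = Add(Mul(1046, Add(-3, Mul(4, -5))), 14385) = Add(Mul(1046, Add(-3, -20)), 14385) = Add(Mul(1046, -23), 14385) = Add(-24058, 14385) = -9673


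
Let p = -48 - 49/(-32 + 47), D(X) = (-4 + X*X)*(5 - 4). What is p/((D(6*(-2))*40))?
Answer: -769/84000 ≈ -0.0091548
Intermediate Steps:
D(X) = -4 + X**2 (D(X) = (-4 + X**2)*1 = -4 + X**2)
p = -769/15 (p = -48 - 49/15 = -769/15 ≈ -51.267)
p/((D(6*(-2))*40)) = -769*1/(40*(-4 + (6*(-2))**2))/15 = -769*1/(40*(-4 + (-12)**2))/15 = -769*1/(40*(-4 + 144))/15 = -769/(15*(140*40)) = -769/15/5600 = -769/15*1/5600 = -769/84000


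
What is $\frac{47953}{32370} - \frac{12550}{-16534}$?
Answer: $\frac{599549201}{267602790} \approx 2.2404$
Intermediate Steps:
$\frac{47953}{32370} - \frac{12550}{-16534} = 47953 \cdot \frac{1}{32370} - - \frac{6275}{8267} = \frac{47953}{32370} + \frac{6275}{8267} = \frac{599549201}{267602790}$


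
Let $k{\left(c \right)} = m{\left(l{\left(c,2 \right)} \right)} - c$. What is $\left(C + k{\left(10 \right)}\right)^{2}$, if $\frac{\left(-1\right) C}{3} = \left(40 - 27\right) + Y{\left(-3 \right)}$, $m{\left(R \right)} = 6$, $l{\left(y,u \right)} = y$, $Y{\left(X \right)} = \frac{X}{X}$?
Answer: $2116$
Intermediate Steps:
$Y{\left(X \right)} = 1$
$k{\left(c \right)} = 6 - c$
$C = -42$ ($C = - 3 \left(\left(40 - 27\right) + 1\right) = - 3 \left(13 + 1\right) = \left(-3\right) 14 = -42$)
$\left(C + k{\left(10 \right)}\right)^{2} = \left(-42 + \left(6 - 10\right)\right)^{2} = \left(-42 - 4\right)^{2} = \left(-46\right)^{2} = 2116$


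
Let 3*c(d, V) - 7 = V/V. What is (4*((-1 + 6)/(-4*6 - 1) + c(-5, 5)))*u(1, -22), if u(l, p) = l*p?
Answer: -3256/15 ≈ -217.07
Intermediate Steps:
c(d, V) = 8/3 (c(d, V) = 7/3 + (V/V)/3 = 7/3 + (1/3)*1 = 7/3 + 1/3 = 8/3)
(4*((-1 + 6)/(-4*6 - 1) + c(-5, 5)))*u(1, -22) = (4*((-1 + 6)/(-4*6 - 1) + 8/3))*(1*(-22)) = (4*(5/(-24 - 1) + 8/3))*(-22) = (4*(5/(-25) + 8/3))*(-22) = (4*(5*(-1/25) + 8/3))*(-22) = (4*(-1/5 + 8/3))*(-22) = (4*(37/15))*(-22) = (148/15)*(-22) = -3256/15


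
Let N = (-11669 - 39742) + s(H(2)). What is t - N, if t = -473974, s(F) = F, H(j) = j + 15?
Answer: -422580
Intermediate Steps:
H(j) = 15 + j
N = -51394 (N = (-11669 - 39742) + (15 + 2) = -51411 + 17 = -51394)
t - N = -473974 - 1*(-51394) = -473974 + 51394 = -422580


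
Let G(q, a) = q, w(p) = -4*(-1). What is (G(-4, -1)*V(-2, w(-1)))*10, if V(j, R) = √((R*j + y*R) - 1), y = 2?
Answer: -40*I ≈ -40.0*I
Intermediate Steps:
w(p) = 4
V(j, R) = √(-1 + 2*R + R*j) (V(j, R) = √((R*j + 2*R) - 1) = √((2*R + R*j) - 1) = √(-1 + 2*R + R*j))
(G(-4, -1)*V(-2, w(-1)))*10 = -4*√(-1 + 2*4 + 4*(-2))*10 = -4*√(-1 + 8 - 8)*10 = -4*I*10 = -40*I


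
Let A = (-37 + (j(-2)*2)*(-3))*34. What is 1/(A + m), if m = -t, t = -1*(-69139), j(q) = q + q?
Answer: -1/69581 ≈ -1.4372e-5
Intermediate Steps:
j(q) = 2*q
t = 69139
A = -442 (A = (-37 + ((2*(-2))*2)*(-3))*34 = (-37 - 4*2*(-3))*34 = (-37 - 8*(-3))*34 = (-37 + 24)*34 = -13*34 = -442)
m = -69139 (m = -1*69139 = -69139)
1/(A + m) = 1/(-442 - 69139) = 1/(-69581) = -1/69581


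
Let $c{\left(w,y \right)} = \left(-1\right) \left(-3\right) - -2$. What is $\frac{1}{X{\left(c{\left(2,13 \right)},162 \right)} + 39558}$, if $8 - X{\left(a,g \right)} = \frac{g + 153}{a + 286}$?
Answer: $\frac{97}{3837797} \approx 2.5275 \cdot 10^{-5}$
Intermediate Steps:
$c{\left(w,y \right)} = 5$ ($c{\left(w,y \right)} = 3 + 2 = 5$)
$X{\left(a,g \right)} = 8 - \frac{153 + g}{286 + a}$ ($X{\left(a,g \right)} = 8 - \frac{g + 153}{a + 286} = 8 - \frac{153 + g}{286 + a}$)
$\frac{1}{X{\left(c{\left(2,13 \right)},162 \right)} + 39558} = \frac{1}{\frac{2135 - 162 + 8 \cdot 5}{286 + 5} + 39558} = \frac{1}{\frac{2135 - 162 + 40}{291} + 39558} = \frac{1}{\frac{1}{291} \cdot 2013 + 39558} = \frac{1}{\frac{671}{97} + 39558} = \frac{1}{\frac{3837797}{97}} = \frac{97}{3837797}$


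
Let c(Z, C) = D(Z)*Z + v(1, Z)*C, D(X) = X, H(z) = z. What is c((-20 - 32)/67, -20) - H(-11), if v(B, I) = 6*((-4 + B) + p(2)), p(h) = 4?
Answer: -486597/4489 ≈ -108.40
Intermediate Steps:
v(B, I) = 6*B (v(B, I) = 6*((-4 + B) + 4) = 6*B)
c(Z, C) = Z² + 6*C (c(Z, C) = Z*Z + (6*1)*C = Z² + 6*C)
c((-20 - 32)/67, -20) - H(-11) = (((-20 - 32)/67)² + 6*(-20)) - 1*(-11) = ((-52*1/67)² - 120) + 11 = ((-52/67)² - 120) + 11 = (2704/4489 - 120) + 11 = -535976/4489 + 11 = -486597/4489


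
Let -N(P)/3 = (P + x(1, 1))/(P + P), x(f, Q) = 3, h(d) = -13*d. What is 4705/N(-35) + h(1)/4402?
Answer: -362449987/105648 ≈ -3430.7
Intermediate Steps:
N(P) = -3*(3 + P)/(2*P) (N(P) = -3*(P + 3)/(P + P) = -3*(3 + P)/(2*P))
4705/N(-35) + h(1)/4402 = 4705/(((3/2)*(-3 - 1*(-35))/(-35))) - 13*1/4402 = 4705/(((3/2)*(-1/35)*(-3 + 35))) - 13*1/4402 = 4705/(((3/2)*(-1/35)*32)) - 13/4402 = 4705/(-48/35) - 13/4402 = 4705*(-35/48) - 13/4402 = -164675/48 - 13/4402 = -362449987/105648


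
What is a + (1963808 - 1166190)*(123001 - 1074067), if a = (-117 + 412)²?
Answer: -758587273763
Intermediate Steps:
a = 87025 (a = 295² = 87025)
a + (1963808 - 1166190)*(123001 - 1074067) = 87025 + (1963808 - 1166190)*(123001 - 1074067) = 87025 + 797618*(-951066) = 87025 - 758587360788 = -758587273763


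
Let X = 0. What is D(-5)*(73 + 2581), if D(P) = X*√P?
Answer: 0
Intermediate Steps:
D(P) = 0 (D(P) = 0*√P = 0)
D(-5)*(73 + 2581) = 0*(73 + 2581) = 0*2654 = 0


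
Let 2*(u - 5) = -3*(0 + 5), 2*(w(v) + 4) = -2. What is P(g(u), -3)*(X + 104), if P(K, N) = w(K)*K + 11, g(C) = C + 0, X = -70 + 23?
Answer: 2679/2 ≈ 1339.5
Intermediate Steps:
w(v) = -5 (w(v) = -4 + (½)*(-2) = -4 - 1 = -5)
X = -47
u = -5/2 (u = 5 + (-3*(0 + 5))/2 = 5 + (-3*5)/2 = 5 + (½)*(-15) = 5 - 15/2 = -5/2 ≈ -2.5000)
g(C) = C
P(K, N) = 11 - 5*K (P(K, N) = -5*K + 11 = 11 - 5*K)
P(g(u), -3)*(X + 104) = (11 - 5*(-5/2))*(-47 + 104) = (11 + 25/2)*57 = (47/2)*57 = 2679/2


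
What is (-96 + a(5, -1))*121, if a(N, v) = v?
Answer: -11737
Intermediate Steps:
(-96 + a(5, -1))*121 = (-96 - 1)*121 = -97*121 = -11737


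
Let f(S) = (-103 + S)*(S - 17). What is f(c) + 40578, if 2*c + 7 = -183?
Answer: 62754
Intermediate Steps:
c = -95 (c = -7/2 + (½)*(-183) = -7/2 - 183/2 = -95)
f(S) = (-103 + S)*(-17 + S)
f(c) + 40578 = (1751 + (-95)² - 120*(-95)) + 40578 = (1751 + 9025 + 11400) + 40578 = 22176 + 40578 = 62754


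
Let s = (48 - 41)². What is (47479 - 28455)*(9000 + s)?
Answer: 172148176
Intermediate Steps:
s = 49 (s = 7² = 49)
(47479 - 28455)*(9000 + s) = (47479 - 28455)*(9000 + 49) = 19024*9049 = 172148176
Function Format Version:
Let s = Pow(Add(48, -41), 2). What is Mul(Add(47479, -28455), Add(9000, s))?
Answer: 172148176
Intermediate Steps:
s = 49 (s = Pow(7, 2) = 49)
Mul(Add(47479, -28455), Add(9000, s)) = Mul(Add(47479, -28455), Add(9000, 49)) = Mul(19024, 9049) = 172148176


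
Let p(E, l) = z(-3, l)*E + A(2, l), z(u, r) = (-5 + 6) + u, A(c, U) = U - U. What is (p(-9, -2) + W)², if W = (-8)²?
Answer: 6724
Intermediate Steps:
W = 64
A(c, U) = 0
z(u, r) = 1 + u
p(E, l) = -2*E (p(E, l) = (1 - 3)*E + 0 = -2*E + 0 = -2*E)
(p(-9, -2) + W)² = (-2*(-9) + 64)² = (18 + 64)² = 82² = 6724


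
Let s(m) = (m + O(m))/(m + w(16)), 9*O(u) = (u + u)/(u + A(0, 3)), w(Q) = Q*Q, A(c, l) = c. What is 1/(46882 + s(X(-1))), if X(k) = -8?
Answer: 1116/52320277 ≈ 2.1330e-5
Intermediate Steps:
w(Q) = Q²
O(u) = 2/9 (O(u) = ((u + u)/(u + 0))/9 = ((2*u)/u)/9 = (⅑)*2 = 2/9)
s(m) = (2/9 + m)/(256 + m) (s(m) = (m + 2/9)/(m + 16²) = (2/9 + m)/(m + 256) = (2/9 + m)/(256 + m))
1/(46882 + s(X(-1))) = 1/(46882 + (2/9 - 8)/(256 - 8)) = 1/(46882 - 70/9/248) = 1/(46882 + (1/248)*(-70/9)) = 1/(46882 - 35/1116) = 1/(52320277/1116) = 1116/52320277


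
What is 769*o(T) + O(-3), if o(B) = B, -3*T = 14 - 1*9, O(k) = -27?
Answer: -3926/3 ≈ -1308.7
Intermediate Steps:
T = -5/3 (T = -(14 - 1*9)/3 = -(14 - 9)/3 = -⅓*5 = -5/3 ≈ -1.6667)
769*o(T) + O(-3) = 769*(-5/3) - 27 = -3845/3 - 27 = -3926/3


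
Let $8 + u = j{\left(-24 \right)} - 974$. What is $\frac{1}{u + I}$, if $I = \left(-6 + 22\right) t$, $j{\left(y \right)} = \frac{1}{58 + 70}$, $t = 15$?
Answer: $- \frac{128}{94975} \approx -0.0013477$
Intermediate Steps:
$j{\left(y \right)} = \frac{1}{128}$
$I = 240$ ($I = \left(-6 + 22\right) 15 = 16 \cdot 15 = 240$)
$u = - \frac{125695}{128}$ ($u = -8 + \left(\frac{1}{128} - 974\right) = -8 - \frac{124671}{128} = - \frac{125695}{128} \approx -981.99$)
$\frac{1}{u + I} = \frac{1}{- \frac{125695}{128} + 240} = \frac{1}{- \frac{94975}{128}} = - \frac{128}{94975}$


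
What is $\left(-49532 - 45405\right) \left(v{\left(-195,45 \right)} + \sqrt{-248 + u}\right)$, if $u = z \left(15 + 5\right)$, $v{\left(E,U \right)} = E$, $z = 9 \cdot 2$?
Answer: $18512715 - 379748 \sqrt{7} \approx 1.7508 \cdot 10^{7}$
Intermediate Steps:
$z = 18$
$u = 360$ ($u = 18 \left(15 + 5\right) = 18 \cdot 20 = 360$)
$\left(-49532 - 45405\right) \left(v{\left(-195,45 \right)} + \sqrt{-248 + u}\right) = \left(-49532 - 45405\right) \left(-195 + \sqrt{-248 + 360}\right) = - 94937 \left(-195 + \sqrt{112}\right) = - 94937 \left(-195 + 4 \sqrt{7}\right) = 18512715 - 379748 \sqrt{7}$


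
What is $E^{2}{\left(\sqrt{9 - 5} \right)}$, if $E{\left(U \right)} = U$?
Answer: $4$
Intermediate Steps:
$E^{2}{\left(\sqrt{9 - 5} \right)} = \left(\sqrt{9 - 5}\right)^{2} = \left(\sqrt{4}\right)^{2} = 2^{2} = 4$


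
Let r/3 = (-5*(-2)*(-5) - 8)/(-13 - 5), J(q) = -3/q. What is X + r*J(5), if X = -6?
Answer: -59/5 ≈ -11.800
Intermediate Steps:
r = 29/3 (r = 3*((-5*(-2)*(-5) - 8)/(-13 - 5)) = 3*((10*(-5) - 8)/(-18)) = 3*((-50 - 8)*(-1/18)) = 3*(-58*(-1/18)) = 3*(29/9) = 29/3 ≈ 9.6667)
X + r*J(5) = -6 + 29*(-3/5)/3 = -6 + 29*(-3*1/5)/3 = -6 + (29/3)*(-3/5) = -6 - 29/5 = -59/5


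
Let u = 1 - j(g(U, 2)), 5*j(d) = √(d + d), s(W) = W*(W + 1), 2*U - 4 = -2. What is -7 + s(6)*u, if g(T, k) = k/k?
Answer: 35 - 42*√2/5 ≈ 23.121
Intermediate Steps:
U = 1 (U = 2 + (½)*(-2) = 2 - 1 = 1)
g(T, k) = 1
s(W) = W*(1 + W)
j(d) = √2*√d/5 (j(d) = √(d + d)/5 = √(2*d)/5 = (√2*√d)/5 = √2*√d/5)
u = 1 - √2/5 (u = 1 - √2*√1/5 = 1 - √2/5 ≈ 0.71716)
-7 + s(6)*u = -7 + (6*(1 + 6))*(1 - √2/5) = -7 + (6*7)*(1 - √2/5) = -7 + 42*(1 - √2/5) = -7 + (42 - 42*√2/5) = 35 - 42*√2/5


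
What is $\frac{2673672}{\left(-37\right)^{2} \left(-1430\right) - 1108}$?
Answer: $- \frac{445612}{326463} \approx -1.365$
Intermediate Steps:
$\frac{2673672}{\left(-37\right)^{2} \left(-1430\right) - 1108} = \frac{2673672}{1369 \left(-1430\right) - 1108} = \frac{2673672}{-1957670 - 1108} = \frac{2673672}{-1958778} = 2673672 \left(- \frac{1}{1958778}\right) = - \frac{445612}{326463}$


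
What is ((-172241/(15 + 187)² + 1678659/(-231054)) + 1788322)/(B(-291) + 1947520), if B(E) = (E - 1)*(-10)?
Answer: 2810010286577017/3064767791543840 ≈ 0.91688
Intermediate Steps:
B(E) = 10 - 10*E (B(E) = (-1 + E)*(-10) = 10 - 10*E)
((-172241/(15 + 187)² + 1678659/(-231054)) + 1788322)/(B(-291) + 1947520) = ((-172241/(15 + 187)² + 1678659/(-231054)) + 1788322)/((10 - 10*(-291)) + 1947520) = ((-172241/(202²) + 1678659*(-1/231054)) + 1788322)/((10 + 2910) + 1947520) = ((-172241/40804 - 559553/77018) + 1788322)/(2920 + 1947520) = ((-172241*1/40804 - 559553/77018) + 1788322)/1950440 = ((-172241/40804 - 559553/77018) + 1788322)*(1/1950440) = (-18048828975/1571321236 + 1788322)*(1/1950440) = (2810010286577017/1571321236)*(1/1950440) = 2810010286577017/3064767791543840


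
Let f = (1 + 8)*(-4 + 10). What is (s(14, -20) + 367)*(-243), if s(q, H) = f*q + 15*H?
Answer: -199989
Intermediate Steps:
f = 54 (f = 9*6 = 54)
s(q, H) = 15*H + 54*q (s(q, H) = 54*q + 15*H = 15*H + 54*q)
(s(14, -20) + 367)*(-243) = ((15*(-20) + 54*14) + 367)*(-243) = ((-300 + 756) + 367)*(-243) = (456 + 367)*(-243) = 823*(-243) = -199989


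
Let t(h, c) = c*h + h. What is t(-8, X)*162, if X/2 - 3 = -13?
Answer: 24624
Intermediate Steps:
X = -20 (X = 6 + 2*(-13) = 6 - 26 = -20)
t(h, c) = h + c*h
t(-8, X)*162 = -8*(1 - 20)*162 = -8*(-19)*162 = 152*162 = 24624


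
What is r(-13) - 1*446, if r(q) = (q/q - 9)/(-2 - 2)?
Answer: -444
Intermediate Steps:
r(q) = 2 (r(q) = (1 - 9)/(-4) = -8*(-1/4) = 2)
r(-13) - 1*446 = 2 - 1*446 = 2 - 446 = -444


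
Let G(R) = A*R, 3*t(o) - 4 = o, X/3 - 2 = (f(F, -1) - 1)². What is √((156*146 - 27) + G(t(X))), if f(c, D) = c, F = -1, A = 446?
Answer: √234177/3 ≈ 161.31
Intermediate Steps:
X = 18 (X = 6 + 3*(-1 - 1)² = 6 + 3*(-2)² = 6 + 3*4 = 6 + 12 = 18)
t(o) = 4/3 + o/3
G(R) = 446*R
√((156*146 - 27) + G(t(X))) = √((156*146 - 27) + 446*(4/3 + (⅓)*18)) = √((22776 - 27) + 446*(4/3 + 6)) = √(22749 + 446*(22/3)) = √(22749 + 9812/3) = √(78059/3) = √234177/3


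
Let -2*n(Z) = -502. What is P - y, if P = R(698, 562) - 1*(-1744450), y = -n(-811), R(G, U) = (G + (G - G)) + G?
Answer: 1746097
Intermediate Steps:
n(Z) = 251 (n(Z) = -½*(-502) = 251)
R(G, U) = 2*G (R(G, U) = (G + 0) + G = G + G = 2*G)
y = -251 (y = -1*251 = -251)
P = 1745846 (P = 2*698 - 1*(-1744450) = 1396 + 1744450 = 1745846)
P - y = 1745846 - 1*(-251) = 1745846 + 251 = 1746097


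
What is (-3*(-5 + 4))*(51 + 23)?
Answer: 222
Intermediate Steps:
(-3*(-5 + 4))*(51 + 23) = -3*(-1)*74 = 3*74 = 222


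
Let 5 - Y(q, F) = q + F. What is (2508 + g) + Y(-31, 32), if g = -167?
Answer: 2345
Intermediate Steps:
Y(q, F) = 5 - F - q (Y(q, F) = 5 - (q + F) = 5 - (F + q) = 5 + (-F - q) = 5 - F - q)
(2508 + g) + Y(-31, 32) = (2508 - 167) + (5 - 1*32 - 1*(-31)) = 2341 + (5 - 32 + 31) = 2341 + 4 = 2345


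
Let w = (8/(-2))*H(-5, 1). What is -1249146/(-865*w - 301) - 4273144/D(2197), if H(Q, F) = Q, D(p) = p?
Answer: -24155744594/12889799 ≈ -1874.0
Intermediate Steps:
w = 20 (w = (8/(-2))*(-5) = (8*(-½))*(-5) = -4*(-5) = 20)
-1249146/(-865*w - 301) - 4273144/D(2197) = -1249146/(-865*20 - 301) - 4273144/2197 = -1249146/(-17300 - 301) - 4273144*1/2197 = -1249146/(-17601) - 4273144/2197 = -1249146*(-1/17601) - 4273144/2197 = 416382/5867 - 4273144/2197 = -24155744594/12889799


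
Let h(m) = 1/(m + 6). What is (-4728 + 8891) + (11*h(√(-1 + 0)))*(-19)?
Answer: 152777/37 + 209*I/37 ≈ 4129.1 + 5.6487*I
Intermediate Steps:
h(m) = 1/(6 + m)
(-4728 + 8891) + (11*h(√(-1 + 0)))*(-19) = (-4728 + 8891) + (11/(6 + √(-1 + 0)))*(-19) = 4163 + (11/(6 + √(-1)))*(-19) = 4163 + (11/(6 + I))*(-19) = 4163 + (11*((6 - I)/37))*(-19) = 4163 + (11*(6 - I)/37)*(-19) = 4163 - 209*(6 - I)/37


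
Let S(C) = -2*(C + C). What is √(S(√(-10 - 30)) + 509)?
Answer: √(509 - 8*I*√10) ≈ 22.568 - 0.56049*I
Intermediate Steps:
S(C) = -4*C
√(S(√(-10 - 30)) + 509) = √(-4*√(-10 - 30) + 509) = √(-8*I*√10 + 509) = √(509 - 8*I*√10)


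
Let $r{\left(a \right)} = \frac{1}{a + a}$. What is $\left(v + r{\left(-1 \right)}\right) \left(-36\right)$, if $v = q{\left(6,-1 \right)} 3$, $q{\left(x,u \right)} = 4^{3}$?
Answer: $-6894$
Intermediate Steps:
$q{\left(x,u \right)} = 64$
$r{\left(a \right)} = \frac{1}{2 a}$
$v = 192$ ($v = 64 \cdot 3 = 192$)
$\left(v + r{\left(-1 \right)}\right) \left(-36\right) = \left(192 + \frac{1}{2 \left(-1\right)}\right) \left(-36\right) = \left(192 + \frac{1}{2} \left(-1\right)\right) \left(-36\right) = \left(192 - \frac{1}{2}\right) \left(-36\right) = \frac{383}{2} \left(-36\right) = -6894$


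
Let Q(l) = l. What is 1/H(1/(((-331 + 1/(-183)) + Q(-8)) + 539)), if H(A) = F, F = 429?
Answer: 1/429 ≈ 0.0023310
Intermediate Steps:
H(A) = 429
1/H(1/(((-331 + 1/(-183)) + Q(-8)) + 539)) = 1/429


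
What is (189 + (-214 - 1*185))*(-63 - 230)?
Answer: 61530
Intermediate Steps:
(189 + (-214 - 1*185))*(-63 - 230) = (189 + (-214 - 185))*(-293) = (189 - 399)*(-293) = -210*(-293) = 61530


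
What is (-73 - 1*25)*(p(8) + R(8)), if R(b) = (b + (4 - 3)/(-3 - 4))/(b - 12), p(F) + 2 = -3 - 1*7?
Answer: 2737/2 ≈ 1368.5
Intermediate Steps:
p(F) = -12 (p(F) = -2 + (-3 - 1*7) = -2 + (-3 - 7) = -2 - 10 = -12)
R(b) = (-1/7 + b)/(-12 + b) (R(b) = (b + 1/(-7))/(-12 + b) = (b + 1*(-1/7))/(-12 + b) = (b - 1/7)/(-12 + b) = (-1/7 + b)/(-12 + b))
(-73 - 1*25)*(p(8) + R(8)) = (-73 - 1*25)*(-12 + (-1/7 + 8)/(-12 + 8)) = (-73 - 25)*(-12 + (55/7)/(-4)) = -98*(-12 - 1/4*55/7) = -98*(-12 - 55/28) = -98*(-391/28) = 2737/2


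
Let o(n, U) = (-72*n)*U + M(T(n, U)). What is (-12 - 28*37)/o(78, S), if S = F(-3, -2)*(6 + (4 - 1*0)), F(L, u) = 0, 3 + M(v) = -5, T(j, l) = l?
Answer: 131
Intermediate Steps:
M(v) = -8 (M(v) = -3 - 5 = -8)
S = 0 (S = 0*(6 + (4 - 1*0)) = 0*(6 + (4 + 0)) = 0*(6 + 4) = 0*10 = 0)
o(n, U) = -8 - 72*U*n (o(n, U) = (-72*n)*U - 8 = -72*U*n - 8 = -8 - 72*U*n)
(-12 - 28*37)/o(78, S) = (-12 - 28*37)/(-8 - 72*0*78) = (-12 - 1036)/(-8 + 0) = -1048/(-8) = -1048*(-⅛) = 131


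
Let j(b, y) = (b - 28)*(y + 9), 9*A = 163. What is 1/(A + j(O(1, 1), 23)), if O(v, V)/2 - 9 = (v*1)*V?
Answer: -9/2141 ≈ -0.0042036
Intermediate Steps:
A = 163/9 (A = (⅑)*163 = 163/9 ≈ 18.111)
O(v, V) = 18 + 2*V*v (O(v, V) = 18 + 2*((v*1)*V) = 18 + 2*(v*V) = 18 + 2*(V*v) = 18 + 2*V*v)
j(b, y) = (-28 + b)*(9 + y)
1/(A + j(O(1, 1), 23)) = 1/(163/9 + (-252 - 28*23 + 9*(18 + 2*1*1) + (18 + 2*1*1)*23)) = 1/(163/9 + (-252 - 644 + 9*(18 + 2) + (18 + 2)*23)) = 1/(163/9 + (-252 - 644 + 9*20 + 20*23)) = 1/(163/9 + (-252 - 644 + 180 + 460)) = 1/(163/9 - 256) = 1/(-2141/9) = -9/2141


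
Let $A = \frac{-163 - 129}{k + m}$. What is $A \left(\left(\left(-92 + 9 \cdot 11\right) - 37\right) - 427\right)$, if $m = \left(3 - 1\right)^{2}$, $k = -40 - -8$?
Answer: $- \frac{33361}{7} \approx -4765.9$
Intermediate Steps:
$k = -32$ ($k = -40 + 8 = -32$)
$m = 4$ ($m = 2^{2} = 4$)
$A = \frac{73}{7}$ ($A = \frac{-163 - 129}{-32 + 4} = - \frac{292}{-28} = \left(-292\right) \left(- \frac{1}{28}\right) = \frac{73}{7} \approx 10.429$)
$A \left(\left(\left(-92 + 9 \cdot 11\right) - 37\right) - 427\right) = \frac{73 \left(\left(\left(-92 + 9 \cdot 11\right) - 37\right) - 427\right)}{7} = \frac{73 \left(\left(\left(-92 + 99\right) - 37\right) - 427\right)}{7} = \frac{73 \left(\left(7 - 37\right) - 427\right)}{7} = \frac{73 \left(-30 - 427\right)}{7} = \frac{73}{7} \left(-457\right) = - \frac{33361}{7}$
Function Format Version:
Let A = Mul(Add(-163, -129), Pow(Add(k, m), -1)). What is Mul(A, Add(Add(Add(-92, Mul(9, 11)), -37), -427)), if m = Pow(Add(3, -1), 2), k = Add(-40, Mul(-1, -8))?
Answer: Rational(-33361, 7) ≈ -4765.9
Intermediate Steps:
k = -32 (k = Add(-40, 8) = -32)
m = 4 (m = Pow(2, 2) = 4)
A = Rational(73, 7) (A = Mul(Add(-163, -129), Pow(Add(-32, 4), -1)) = Mul(-292, Pow(-28, -1)) = Mul(-292, Rational(-1, 28)) = Rational(73, 7) ≈ 10.429)
Mul(A, Add(Add(Add(-92, Mul(9, 11)), -37), -427)) = Mul(Rational(73, 7), Add(Add(Add(-92, Mul(9, 11)), -37), -427)) = Mul(Rational(73, 7), Add(Add(Add(-92, 99), -37), -427)) = Mul(Rational(73, 7), Add(Add(7, -37), -427)) = Mul(Rational(73, 7), Add(-30, -427)) = Mul(Rational(73, 7), -457) = Rational(-33361, 7)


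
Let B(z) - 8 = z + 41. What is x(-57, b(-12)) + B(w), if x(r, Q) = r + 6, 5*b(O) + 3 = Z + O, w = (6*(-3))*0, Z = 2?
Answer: -2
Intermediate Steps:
w = 0 (w = -18*0 = 0)
B(z) = 49 + z (B(z) = 8 + (z + 41) = 8 + (41 + z) = 49 + z)
b(O) = -⅕ + O/5 (b(O) = -⅗ + (2 + O)/5 = -⅗ + (⅖ + O/5) = -⅕ + O/5)
x(r, Q) = 6 + r
x(-57, b(-12)) + B(w) = (6 - 57) + (49 + 0) = -51 + 49 = -2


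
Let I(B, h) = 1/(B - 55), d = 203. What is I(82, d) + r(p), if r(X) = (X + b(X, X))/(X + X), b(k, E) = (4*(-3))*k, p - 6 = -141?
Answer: -295/54 ≈ -5.4630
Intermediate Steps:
p = -135 (p = 6 - 141 = -135)
I(B, h) = 1/(-55 + B)
b(k, E) = -12*k
r(X) = -11/2 (r(X) = (X - 12*X)/(X + X) = (-11*X)/((2*X)) = (-11*X)*(1/(2*X)) = -11/2)
I(82, d) + r(p) = 1/(-55 + 82) - 11/2 = 1/27 - 11/2 = -295/54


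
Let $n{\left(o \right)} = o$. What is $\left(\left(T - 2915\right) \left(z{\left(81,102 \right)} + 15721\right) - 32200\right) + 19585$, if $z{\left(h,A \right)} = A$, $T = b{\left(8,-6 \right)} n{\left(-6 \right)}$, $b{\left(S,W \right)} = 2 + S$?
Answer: $-47086040$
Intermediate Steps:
$T = -60$ ($T = \left(2 + 8\right) \left(-6\right) = 10 \left(-6\right) = -60$)
$\left(\left(T - 2915\right) \left(z{\left(81,102 \right)} + 15721\right) - 32200\right) + 19585 = \left(\left(-60 - 2915\right) \left(102 + 15721\right) - 32200\right) + 19585 = \left(\left(-2975\right) 15823 - 32200\right) + 19585 = \left(-47073425 - 32200\right) + 19585 = -47105625 + 19585 = -47086040$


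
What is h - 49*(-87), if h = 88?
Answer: 4351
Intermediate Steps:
h - 49*(-87) = 88 - 49*(-87) = 88 + 4263 = 4351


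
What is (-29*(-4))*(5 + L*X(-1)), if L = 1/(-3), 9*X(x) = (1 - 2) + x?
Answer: 15892/27 ≈ 588.59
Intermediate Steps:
X(x) = -⅑ + x/9 (X(x) = ((1 - 2) + x)/9 = (-1 + x)/9 = -⅑ + x/9)
L = -⅓ ≈ -0.33333
(-29*(-4))*(5 + L*X(-1)) = (-29*(-4))*(5 - (-⅑ + (⅑)*(-1))/3) = 116*(5 - (-⅑ - ⅑)/3) = 116*(5 - ⅓*(-2/9)) = 116*(5 + 2/27) = 116*(137/27) = 15892/27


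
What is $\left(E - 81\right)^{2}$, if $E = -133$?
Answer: $45796$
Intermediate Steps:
$\left(E - 81\right)^{2} = \left(-133 - 81\right)^{2} = \left(-214\right)^{2} = 45796$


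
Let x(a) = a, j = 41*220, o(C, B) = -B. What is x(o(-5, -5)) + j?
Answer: 9025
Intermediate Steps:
j = 9020
x(o(-5, -5)) + j = -1*(-5) + 9020 = 5 + 9020 = 9025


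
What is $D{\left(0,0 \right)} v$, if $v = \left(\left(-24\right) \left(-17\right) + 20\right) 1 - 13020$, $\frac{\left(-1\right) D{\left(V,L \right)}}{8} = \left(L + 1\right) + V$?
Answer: $100736$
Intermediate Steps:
$D{\left(V,L \right)} = -8 - 8 L - 8 V$ ($D{\left(V,L \right)} = - 8 \left(\left(L + 1\right) + V\right) = - 8 \left(\left(1 + L\right) + V\right) = - 8 \left(1 + L + V\right) = -8 - 8 L - 8 V$)
$v = -12592$ ($v = \left(408 + 20\right) 1 - 13020 = 428 \cdot 1 - 13020 = 428 - 13020 = -12592$)
$D{\left(0,0 \right)} v = \left(-8 - 0 - 0\right) \left(-12592\right) = \left(-8 + 0 + 0\right) \left(-12592\right) = \left(-8\right) \left(-12592\right) = 100736$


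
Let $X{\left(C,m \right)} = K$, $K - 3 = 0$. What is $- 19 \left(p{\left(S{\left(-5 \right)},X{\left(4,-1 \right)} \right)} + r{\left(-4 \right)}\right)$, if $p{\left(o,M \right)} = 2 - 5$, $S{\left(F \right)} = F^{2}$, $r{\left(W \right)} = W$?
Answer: $133$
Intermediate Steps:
$K = 3$ ($K = 3 + 0 = 3$)
$X{\left(C,m \right)} = 3$
$p{\left(o,M \right)} = -3$
$- 19 \left(p{\left(S{\left(-5 \right)},X{\left(4,-1 \right)} \right)} + r{\left(-4 \right)}\right) = - 19 \left(-3 - 4\right) = \left(-19\right) \left(-7\right) = 133$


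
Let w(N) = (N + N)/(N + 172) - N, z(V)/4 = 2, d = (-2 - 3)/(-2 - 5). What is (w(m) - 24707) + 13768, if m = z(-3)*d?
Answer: -23826503/2177 ≈ -10945.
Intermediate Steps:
d = 5/7 (d = -5/(-7) = -5*(-⅐) = 5/7 ≈ 0.71429)
z(V) = 8 (z(V) = 4*2 = 8)
m = 40/7 (m = 8*(5/7) = 40/7 ≈ 5.7143)
w(N) = -N + 2*N/(172 + N) (w(N) = (2*N)/(172 + N) - N = 2*N/(172 + N) - N = -N + 2*N/(172 + N))
(w(m) - 24707) + 13768 = (-1*40/7*(170 + 40/7)/(172 + 40/7) - 24707) + 13768 = (-1*40/7*1230/7/1244/7 - 24707) + 13768 = (-1*40/7*7/1244*1230/7 - 24707) + 13768 = (-12300/2177 - 24707) + 13768 = -53799439/2177 + 13768 = -23826503/2177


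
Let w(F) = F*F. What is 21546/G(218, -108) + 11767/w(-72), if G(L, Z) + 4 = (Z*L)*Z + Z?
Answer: 1876933709/823815360 ≈ 2.2783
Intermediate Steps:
G(L, Z) = -4 + Z + L*Z**2 (G(L, Z) = -4 + ((Z*L)*Z + Z) = -4 + ((L*Z)*Z + Z) = -4 + (L*Z**2 + Z) = -4 + (Z + L*Z**2) = -4 + Z + L*Z**2)
w(F) = F**2
21546/G(218, -108) + 11767/w(-72) = 21546/(-4 - 108 + 218*(-108)**2) + 11767/((-72)**2) = 21546/(-4 - 108 + 218*11664) + 11767/5184 = 21546/(-4 - 108 + 2542752) + 11767*(1/5184) = 21546/2542640 + 11767/5184 = 21546*(1/2542640) + 11767/5184 = 10773/1271320 + 11767/5184 = 1876933709/823815360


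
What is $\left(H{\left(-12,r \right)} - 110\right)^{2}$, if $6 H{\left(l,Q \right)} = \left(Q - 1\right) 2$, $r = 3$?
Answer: $\frac{107584}{9} \approx 11954.0$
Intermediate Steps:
$H{\left(l,Q \right)} = - \frac{1}{3} + \frac{Q}{3}$ ($H{\left(l,Q \right)} = \frac{\left(Q - 1\right) 2}{6} = \frac{\left(-1 + Q\right) 2}{6} = \frac{-2 + 2 Q}{6} = - \frac{1}{3} + \frac{Q}{3}$)
$\left(H{\left(-12,r \right)} - 110\right)^{2} = \left(\left(- \frac{1}{3} + \frac{1}{3} \cdot 3\right) - 110\right)^{2} = \left(\left(- \frac{1}{3} + 1\right) - 110\right)^{2} = \left(\frac{2}{3} - 110\right)^{2} = \left(- \frac{328}{3}\right)^{2} = \frac{107584}{9}$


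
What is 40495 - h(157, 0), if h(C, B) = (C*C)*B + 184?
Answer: 40311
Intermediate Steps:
h(C, B) = 184 + B*C**2 (h(C, B) = C**2*B + 184 = B*C**2 + 184 = 184 + B*C**2)
40495 - h(157, 0) = 40495 - (184 + 0*157**2) = 40495 - (184 + 0*24649) = 40495 - (184 + 0) = 40495 - 1*184 = 40495 - 184 = 40311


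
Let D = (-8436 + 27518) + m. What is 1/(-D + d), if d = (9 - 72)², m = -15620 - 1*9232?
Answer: 1/9739 ≈ 0.00010268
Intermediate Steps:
m = -24852 (m = -15620 - 9232 = -24852)
d = 3969 (d = (-63)² = 3969)
D = -5770 (D = (-8436 + 27518) - 24852 = 19082 - 24852 = -5770)
1/(-D + d) = 1/(-1*(-5770) + 3969) = 1/(5770 + 3969) = 1/9739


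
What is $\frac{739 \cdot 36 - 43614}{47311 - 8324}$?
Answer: $- \frac{17010}{38987} \approx -0.4363$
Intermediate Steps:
$\frac{739 \cdot 36 - 43614}{47311 - 8324} = \frac{26604 - 43614}{38987} = \left(-17010\right) \frac{1}{38987} = - \frac{17010}{38987}$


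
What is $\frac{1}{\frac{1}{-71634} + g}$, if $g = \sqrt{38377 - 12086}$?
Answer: $\frac{71634}{134910424973195} + \frac{5131429956 \sqrt{26291}}{134910424973195} \approx 0.0061673$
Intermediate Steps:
$g = \sqrt{26291} \approx 162.15$
$\frac{1}{\frac{1}{-71634} + g} = \frac{1}{\frac{1}{-71634} + \sqrt{26291}} = \frac{1}{- \frac{1}{71634} + \sqrt{26291}}$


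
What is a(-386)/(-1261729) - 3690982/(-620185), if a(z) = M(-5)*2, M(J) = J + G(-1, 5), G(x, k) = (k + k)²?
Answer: 4656901192728/782505399865 ≈ 5.9513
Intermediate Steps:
G(x, k) = 4*k² (G(x, k) = (2*k)² = 4*k²)
M(J) = 100 + J (M(J) = J + 4*5² = J + 4*25 = J + 100 = 100 + J)
a(z) = 190 (a(z) = (100 - 5)*2 = 95*2 = 190)
a(-386)/(-1261729) - 3690982/(-620185) = 190/(-1261729) - 3690982/(-620185) = 190*(-1/1261729) - 3690982*(-1/620185) = -190/1261729 + 3690982/620185 = 4656901192728/782505399865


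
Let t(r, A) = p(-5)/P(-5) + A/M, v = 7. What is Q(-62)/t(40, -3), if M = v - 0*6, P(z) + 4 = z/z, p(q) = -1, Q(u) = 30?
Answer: -315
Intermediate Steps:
P(z) = -3 (P(z) = -4 + z/z = -4 + 1 = -3)
M = 7 (M = 7 - 0*6 = 7 - 1*0 = 7 + 0 = 7)
t(r, A) = ⅓ + A/7 (t(r, A) = -1/(-3) + A/7 = -1*(-⅓) + A*(⅐) = ⅓ + A/7)
Q(-62)/t(40, -3) = 30/(⅓ + (⅐)*(-3)) = 30/(⅓ - 3/7) = 30/(-2/21) = 30*(-21/2) = -315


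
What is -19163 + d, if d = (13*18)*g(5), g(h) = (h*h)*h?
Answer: 10087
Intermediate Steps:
g(h) = h³ (g(h) = h²*h = h³)
d = 29250 (d = (13*18)*5³ = 234*125 = 29250)
-19163 + d = -19163 + 29250 = 10087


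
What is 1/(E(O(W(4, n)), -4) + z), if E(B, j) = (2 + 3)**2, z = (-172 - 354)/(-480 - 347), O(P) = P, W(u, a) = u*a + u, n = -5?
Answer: 827/21201 ≈ 0.039008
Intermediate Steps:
W(u, a) = u + a*u (W(u, a) = a*u + u = u + a*u)
z = 526/827 (z = -526/(-827) = -526*(-1/827) = 526/827 ≈ 0.63603)
E(B, j) = 25 (E(B, j) = 5**2 = 25)
1/(E(O(W(4, n)), -4) + z) = 1/(25 + 526/827) = 1/(21201/827) = 827/21201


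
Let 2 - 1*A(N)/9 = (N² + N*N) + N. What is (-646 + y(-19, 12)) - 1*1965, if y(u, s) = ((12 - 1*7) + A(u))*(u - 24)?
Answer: 268461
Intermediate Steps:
A(N) = 18 - 18*N² - 9*N (A(N) = 18 - 9*((N² + N*N) + N) = 18 - 9*((N² + N²) + N) = 18 - 9*(2*N² + N) = 18 - 9*(N + 2*N²) = 18 + (-18*N² - 9*N) = 18 - 18*N² - 9*N)
y(u, s) = (-24 + u)*(23 - 18*u² - 9*u) (y(u, s) = ((12 - 1*7) + (18 - 18*u² - 9*u))*(u - 24) = ((12 - 7) + (18 - 18*u² - 9*u))*(-24 + u) = (5 + (18 - 18*u² - 9*u))*(-24 + u) = (23 - 18*u² - 9*u)*(-24 + u) = (-24 + u)*(23 - 18*u² - 9*u))
(-646 + y(-19, 12)) - 1*1965 = (-646 + (-552 - 18*(-19)³ + 239*(-19) + 423*(-19)²)) - 1*1965 = (-646 + (-552 - 18*(-6859) - 4541 + 423*361)) - 1965 = (-646 + (-552 + 123462 - 4541 + 152703)) - 1965 = (-646 + 271072) - 1965 = 270426 - 1965 = 268461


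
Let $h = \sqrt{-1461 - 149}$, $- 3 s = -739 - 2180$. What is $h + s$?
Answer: $973 + i \sqrt{1610} \approx 973.0 + 40.125 i$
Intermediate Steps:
$s = 973$ ($s = - \frac{-739 - 2180}{3} = \left(- \frac{1}{3}\right) \left(-2919\right) = 973$)
$h = i \sqrt{1610}$ ($h = \sqrt{-1610} = i \sqrt{1610} \approx 40.125 i$)
$h + s = i \sqrt{1610} + 973 = 973 + i \sqrt{1610}$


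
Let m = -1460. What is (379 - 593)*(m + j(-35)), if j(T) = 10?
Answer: 310300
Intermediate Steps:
(379 - 593)*(m + j(-35)) = (379 - 593)*(-1460 + 10) = -214*(-1450) = 310300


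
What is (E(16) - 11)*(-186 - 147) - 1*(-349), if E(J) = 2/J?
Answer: 31763/8 ≈ 3970.4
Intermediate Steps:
(E(16) - 11)*(-186 - 147) - 1*(-349) = (2/16 - 11)*(-186 - 147) - 1*(-349) = (2*(1/16) - 11)*(-333) + 349 = (1/8 - 11)*(-333) + 349 = -87/8*(-333) + 349 = 28971/8 + 349 = 31763/8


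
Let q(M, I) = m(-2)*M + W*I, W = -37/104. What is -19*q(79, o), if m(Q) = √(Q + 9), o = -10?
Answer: -3515/52 - 1501*√7 ≈ -4038.9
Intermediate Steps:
m(Q) = √(9 + Q)
W = -37/104 (W = -37*1/104 = -37/104 ≈ -0.35577)
q(M, I) = -37*I/104 + M*√7 (q(M, I) = √(9 - 2)*M - 37*I/104 = √7*M - 37*I/104 = M*√7 - 37*I/104 = -37*I/104 + M*√7)
-19*q(79, o) = -19*(-37/104*(-10) + 79*√7) = -19*(185/52 + 79*√7) = -3515/52 - 1501*√7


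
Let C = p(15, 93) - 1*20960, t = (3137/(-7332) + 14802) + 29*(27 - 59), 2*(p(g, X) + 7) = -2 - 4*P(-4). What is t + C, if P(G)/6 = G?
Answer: -51664409/7332 ≈ -7046.4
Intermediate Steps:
P(G) = 6*G
p(g, X) = 40 (p(g, X) = -7 + (-2 - 24*(-4))/2 = -7 + (-2 - 4*(-24))/2 = -7 + (-2 + 96)/2 = -7 + (1/2)*94 = -7 + 47 = 40)
t = 101721031/7332 (t = (3137*(-1/7332) + 14802) + 29*(-32) = (-3137/7332 + 14802) - 928 = 108525127/7332 - 928 = 101721031/7332 ≈ 13874.)
C = -20920 (C = 40 - 1*20960 = 40 - 20960 = -20920)
t + C = 101721031/7332 - 20920 = -51664409/7332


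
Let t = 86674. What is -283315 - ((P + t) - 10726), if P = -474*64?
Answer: -328927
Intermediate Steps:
P = -30336
-283315 - ((P + t) - 10726) = -283315 - ((-30336 + 86674) - 10726) = -283315 - (56338 - 10726) = -283315 - 1*45612 = -283315 - 45612 = -328927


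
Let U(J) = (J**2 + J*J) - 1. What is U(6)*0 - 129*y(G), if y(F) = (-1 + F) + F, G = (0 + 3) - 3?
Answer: 129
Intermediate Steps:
U(J) = -1 + 2*J**2 (U(J) = (J**2 + J**2) - 1 = 2*J**2 - 1 = -1 + 2*J**2)
G = 0 (G = 3 - 3 = 0)
y(F) = -1 + 2*F
U(6)*0 - 129*y(G) = (-1 + 2*6**2)*0 - 129*(-1 + 2*0) = (-1 + 2*36)*0 - 129*(-1 + 0) = (-1 + 72)*0 - 129*(-1) = 71*0 + 129 = 0 + 129 = 129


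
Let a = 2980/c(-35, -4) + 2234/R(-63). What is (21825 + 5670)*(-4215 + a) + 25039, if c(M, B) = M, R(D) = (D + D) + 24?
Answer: -14138340409/119 ≈ -1.1881e+8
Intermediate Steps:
R(D) = 24 + 2*D (R(D) = 2*D + 24 = 24 + 2*D)
a = -38215/357 (a = 2980/(-35) + 2234/(24 + 2*(-63)) = 2980*(-1/35) + 2234/(24 - 126) = -596/7 + 2234/(-102) = -596/7 + 2234*(-1/102) = -596/7 - 1117/51 = -38215/357 ≈ -107.04)
(21825 + 5670)*(-4215 + a) + 25039 = (21825 + 5670)*(-4215 - 38215/357) + 25039 = 27495*(-1542970/357) + 25039 = -14141320050/119 + 25039 = -14138340409/119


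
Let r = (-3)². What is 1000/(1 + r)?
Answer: 100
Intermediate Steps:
r = 9
1000/(1 + r) = 1000/(1 + 9) = 1000/10 = (⅒)*1000 = 100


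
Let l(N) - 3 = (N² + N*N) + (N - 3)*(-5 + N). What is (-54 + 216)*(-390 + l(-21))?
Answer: 181278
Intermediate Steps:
l(N) = 3 + 2*N² + (-5 + N)*(-3 + N) (l(N) = 3 + ((N² + N*N) + (N - 3)*(-5 + N)) = 3 + ((N² + N²) + (-3 + N)*(-5 + N)) = 3 + (2*N² + (-5 + N)*(-3 + N)) = 3 + 2*N² + (-5 + N)*(-3 + N))
(-54 + 216)*(-390 + l(-21)) = (-54 + 216)*(-390 + (18 - 8*(-21) + 3*(-21)²)) = 162*(-390 + (18 + 168 + 3*441)) = 162*(-390 + (18 + 168 + 1323)) = 162*(-390 + 1509) = 162*1119 = 181278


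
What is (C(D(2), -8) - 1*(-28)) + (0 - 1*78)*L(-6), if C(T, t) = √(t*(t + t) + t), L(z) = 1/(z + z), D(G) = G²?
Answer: 69/2 + 2*√30 ≈ 45.454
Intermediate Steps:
L(z) = 1/(2*z)
C(T, t) = √(t + 2*t²) (C(T, t) = √(t*(2*t) + t) = √(2*t² + t) = √(t + 2*t²))
(C(D(2), -8) - 1*(-28)) + (0 - 1*78)*L(-6) = (√(-8*(1 + 2*(-8))) - 1*(-28)) + (0 - 1*78)*((½)/(-6)) = (√(-8*(1 - 16)) + 28) + (0 - 78)*((½)*(-⅙)) = (√(-8*(-15)) + 28) - 78*(-1/12) = (√120 + 28) + 13/2 = (2*√30 + 28) + 13/2 = (28 + 2*√30) + 13/2 = 69/2 + 2*√30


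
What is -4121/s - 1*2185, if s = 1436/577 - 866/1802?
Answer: -4423542192/1043995 ≈ -4237.1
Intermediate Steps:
s = 1043995/519877 (s = 1436*(1/577) - 866*1/1802 = 1436/577 - 433/901 = 1043995/519877 ≈ 2.0082)
-4121/s - 1*2185 = -4121/1043995/519877 - 1*2185 = -4121*519877/1043995 - 2185 = -2142413117/1043995 - 2185 = -4423542192/1043995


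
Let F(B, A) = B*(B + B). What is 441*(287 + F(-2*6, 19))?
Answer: 253575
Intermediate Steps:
F(B, A) = 2*B² (F(B, A) = B*(2*B) = 2*B²)
441*(287 + F(-2*6, 19)) = 441*(287 + 2*(-2*6)²) = 441*(287 + 2*(-12)²) = 441*(287 + 2*144) = 441*(287 + 288) = 441*575 = 253575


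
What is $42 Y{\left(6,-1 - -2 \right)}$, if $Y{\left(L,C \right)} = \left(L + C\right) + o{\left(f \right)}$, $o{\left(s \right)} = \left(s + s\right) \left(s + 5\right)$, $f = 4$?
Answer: $3318$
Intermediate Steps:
$o{\left(s \right)} = 2 s \left(5 + s\right)$
$Y{\left(L,C \right)} = 72 + C + L$ ($Y{\left(L,C \right)} = \left(L + C\right) + 2 \cdot 4 \left(5 + 4\right) = \left(C + L\right) + 2 \cdot 4 \cdot 9 = \left(C + L\right) + 72 = 72 + C + L$)
$42 Y{\left(6,-1 - -2 \right)} = 42 \left(72 - -1 + 6\right) = 42 \left(72 + \left(-1 + 2\right) + 6\right) = 42 \left(72 + 1 + 6\right) = 42 \cdot 79 = 3318$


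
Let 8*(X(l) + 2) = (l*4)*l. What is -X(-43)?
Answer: -1845/2 ≈ -922.50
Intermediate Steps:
X(l) = -2 + l²/2 (X(l) = -2 + ((l*4)*l)/8 = -2 + ((4*l)*l)/8 = -2 + (4*l²)/8 = -2 + l²/2)
-X(-43) = -(-2 + (½)*(-43)²) = -(-2 + (½)*1849) = -(-2 + 1849/2) = -1*1845/2 = -1845/2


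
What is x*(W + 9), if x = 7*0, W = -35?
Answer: 0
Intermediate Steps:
x = 0
x*(W + 9) = 0*(-35 + 9) = 0*(-26) = 0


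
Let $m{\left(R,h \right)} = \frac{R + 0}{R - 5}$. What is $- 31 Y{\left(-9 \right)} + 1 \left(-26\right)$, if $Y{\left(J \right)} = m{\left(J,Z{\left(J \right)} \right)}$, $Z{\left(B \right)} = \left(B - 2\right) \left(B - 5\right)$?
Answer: $- \frac{643}{14} \approx -45.929$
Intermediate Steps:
$Z{\left(B \right)} = \left(-5 + B\right) \left(-2 + B\right)$ ($Z{\left(B \right)} = \left(-2 + B\right) \left(-5 + B\right) = \left(-5 + B\right) \left(-2 + B\right)$)
$m{\left(R,h \right)} = \frac{R}{-5 + R}$
$Y{\left(J \right)} = \frac{J}{-5 + J}$
$- 31 Y{\left(-9 \right)} + 1 \left(-26\right) = - 31 \left(- \frac{9}{-5 - 9}\right) + 1 \left(-26\right) = - 31 \left(- \frac{9}{-14}\right) - 26 = - 31 \left(\left(-9\right) \left(- \frac{1}{14}\right)\right) - 26 = \left(-31\right) \frac{9}{14} - 26 = - \frac{279}{14} - 26 = - \frac{643}{14}$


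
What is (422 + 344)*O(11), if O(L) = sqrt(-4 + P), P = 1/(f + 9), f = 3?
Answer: 383*I*sqrt(141)/3 ≈ 1516.0*I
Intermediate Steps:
P = 1/12 (P = 1/(3 + 9) = 1/12 ≈ 0.083333)
O(L) = I*sqrt(141)/6 (O(L) = sqrt(-4 + 1/12) = sqrt(-47/12) = I*sqrt(141)/6)
(422 + 344)*O(11) = (422 + 344)*(I*sqrt(141)/6) = 766*(I*sqrt(141)/6) = 383*I*sqrt(141)/3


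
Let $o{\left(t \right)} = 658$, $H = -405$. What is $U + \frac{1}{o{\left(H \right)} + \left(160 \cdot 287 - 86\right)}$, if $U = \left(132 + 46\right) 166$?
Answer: $\frac{1373745617}{46492} \approx 29548.0$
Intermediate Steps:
$U = 29548$ ($U = 178 \cdot 166 = 29548$)
$U + \frac{1}{o{\left(H \right)} + \left(160 \cdot 287 - 86\right)} = 29548 + \frac{1}{658 + \left(160 \cdot 287 - 86\right)} = 29548 + \frac{1}{658 + \left(45920 - 86\right)} = 29548 + \frac{1}{658 + 45834} = 29548 + \frac{1}{46492} = \frac{1373745617}{46492}$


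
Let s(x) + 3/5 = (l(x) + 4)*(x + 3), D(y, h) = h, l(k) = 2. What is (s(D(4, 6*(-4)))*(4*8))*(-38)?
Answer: 769728/5 ≈ 1.5395e+5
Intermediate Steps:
s(x) = 87/5 + 6*x (s(x) = -⅗ + (2 + 4)*(x + 3) = -⅗ + 6*(3 + x) = -⅗ + (18 + 6*x) = 87/5 + 6*x)
(s(D(4, 6*(-4)))*(4*8))*(-38) = ((87/5 + 6*(6*(-4)))*(4*8))*(-38) = ((87/5 + 6*(-24))*32)*(-38) = ((87/5 - 144)*32)*(-38) = -633/5*32*(-38) = -20256/5*(-38) = 769728/5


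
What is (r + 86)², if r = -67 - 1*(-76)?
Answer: 9025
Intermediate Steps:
r = 9 (r = -67 + 76 = 9)
(r + 86)² = (9 + 86)² = 95² = 9025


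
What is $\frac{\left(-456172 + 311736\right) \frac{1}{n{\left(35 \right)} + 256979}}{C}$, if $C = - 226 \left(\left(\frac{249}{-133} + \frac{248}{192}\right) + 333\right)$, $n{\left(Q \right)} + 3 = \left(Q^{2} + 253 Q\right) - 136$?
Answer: $\frac{28814982}{4000542875335} \approx 7.2028 \cdot 10^{-6}$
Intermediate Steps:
$n{\left(Q \right)} = -139 + Q^{2} + 253 Q$ ($n{\left(Q \right)} = -3 - \left(136 - Q^{2} - 253 Q\right) = -3 + \left(-136 + Q^{2} + 253 Q\right) = -139 + Q^{2} + 253 Q$)
$C = - \frac{119902379}{1596}$ ($C = - 226 \left(\left(249 \left(- \frac{1}{133}\right) + 248 \cdot \frac{1}{192}\right) + 333\right) = - 226 \left(\left(- \frac{249}{133} + \frac{31}{24}\right) + 333\right) = - 226 \left(- \frac{1853}{3192} + 333\right) = \left(-226\right) \frac{1061083}{3192} = - \frac{119902379}{1596} \approx -75127.0$)
$\frac{\left(-456172 + 311736\right) \frac{1}{n{\left(35 \right)} + 256979}}{C} = \frac{\left(-456172 + 311736\right) \frac{1}{\left(-139 + 35^{2} + 253 \cdot 35\right) + 256979}}{- \frac{119902379}{1596}} = - \frac{144436}{\left(-139 + 1225 + 8855\right) + 256979} \left(- \frac{1596}{119902379}\right) = - \frac{144436}{9941 + 256979} \left(- \frac{1596}{119902379}\right) = - \frac{144436}{266920} \left(- \frac{1596}{119902379}\right) = \left(-144436\right) \frac{1}{266920} \left(- \frac{1596}{119902379}\right) = \left(- \frac{36109}{66730}\right) \left(- \frac{1596}{119902379}\right) = \frac{28814982}{4000542875335}$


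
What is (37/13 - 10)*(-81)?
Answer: 7533/13 ≈ 579.46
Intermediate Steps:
(37/13 - 10)*(-81) = -93/13*(-81) = 7533/13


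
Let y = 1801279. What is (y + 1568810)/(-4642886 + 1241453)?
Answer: -1123363/1133811 ≈ -0.99078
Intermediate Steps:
(y + 1568810)/(-4642886 + 1241453) = (1801279 + 1568810)/(-4642886 + 1241453) = 3370089/(-3401433) = 3370089*(-1/3401433) = -1123363/1133811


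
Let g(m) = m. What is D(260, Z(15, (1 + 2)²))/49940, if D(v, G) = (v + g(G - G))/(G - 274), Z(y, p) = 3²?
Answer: -13/661705 ≈ -1.9646e-5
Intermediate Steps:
Z(y, p) = 9
D(v, G) = v/(-274 + G) (D(v, G) = (v + (G - G))/(G - 274) = (v + 0)/(-274 + G) = v/(-274 + G))
D(260, Z(15, (1 + 2)²))/49940 = (260/(-274 + 9))/49940 = (260/(-265))*(1/49940) = (260*(-1/265))*(1/49940) = -52/53*1/49940 = -13/661705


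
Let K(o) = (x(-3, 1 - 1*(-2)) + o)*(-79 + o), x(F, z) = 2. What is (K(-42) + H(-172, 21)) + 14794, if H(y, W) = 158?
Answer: 19792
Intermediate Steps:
K(o) = (-79 + o)*(2 + o) (K(o) = (2 + o)*(-79 + o) = (-79 + o)*(2 + o))
(K(-42) + H(-172, 21)) + 14794 = ((-158 + (-42)² - 77*(-42)) + 158) + 14794 = ((-158 + 1764 + 3234) + 158) + 14794 = (4840 + 158) + 14794 = 4998 + 14794 = 19792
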